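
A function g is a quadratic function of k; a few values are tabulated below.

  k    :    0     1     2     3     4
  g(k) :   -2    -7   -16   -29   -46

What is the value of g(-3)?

First differences: -5, -9, -13, -17. Second differences: -4, -4, -4.
Level-2 differences are constant, so g has degree 2.
Fitting a degree-2 polynomial gives g(k) = -2k² - 3k - 2.
Then g(-3) = -11.

-11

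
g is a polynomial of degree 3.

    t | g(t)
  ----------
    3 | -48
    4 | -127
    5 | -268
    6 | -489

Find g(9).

Write g(t) = at³ + bt² + ct + d; the 4 given values yield a linear system in the 4 coefficients.
Solving, g(t) = -3t³ + 5t² - 3t - 3.
Then g(9) = -1812.

-1812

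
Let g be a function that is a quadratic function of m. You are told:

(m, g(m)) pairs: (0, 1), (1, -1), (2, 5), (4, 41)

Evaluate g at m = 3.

Write g(m) = am² + bm + c; the 4 given values yield a linear system in the 3 coefficients.
Solving, g(m) = 4m² - 6m + 1.
Then g(3) = 19.

19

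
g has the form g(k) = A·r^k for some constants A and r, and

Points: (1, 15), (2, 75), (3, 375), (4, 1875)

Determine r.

Consecutive ratio: 75/15 = 5, and 375/75 = 5, so r = 5.
Then A·5^1 = 15 gives A = 3, and g(k) = 3·5^k.

5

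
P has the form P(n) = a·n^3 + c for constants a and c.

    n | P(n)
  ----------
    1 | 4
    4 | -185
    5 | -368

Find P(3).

From P(1) = 4 and P(4) = -185: 1a + c = 4 and 64a + c = -185.
Subtracting: 63a = -189, so a = -3; then c = 4 − (-3)·1 = 7.
So P(n) = -3n³ + 7, and P(3) = -74.

-74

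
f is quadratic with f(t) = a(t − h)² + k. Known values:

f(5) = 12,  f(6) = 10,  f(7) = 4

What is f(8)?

-6

First differences -2, -6; second difference -4 = 2a, so a = -2.
Expanding, the t-coefficient is −2ah = 4h; matching it to the data gives h = 5, and then k = 12.
So f(t) = -2(t − 5)² + 12.
f(8) = -2·3² + 12 = -6.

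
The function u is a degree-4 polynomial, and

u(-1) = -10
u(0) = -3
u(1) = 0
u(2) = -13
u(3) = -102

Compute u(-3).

Write u(m) = am^4 + bm³ + cm² + dm + e; the 5 given values yield a linear system in the 5 coefficients.
Solving, u(m) = -2m^4 + 2m³ + 3m - 3.
Then u(-3) = -228.

-228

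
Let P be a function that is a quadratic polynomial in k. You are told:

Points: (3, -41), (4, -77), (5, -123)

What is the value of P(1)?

Write P(k) = ak² + bk + c; the 3 given values yield a linear system in the 3 coefficients.
Solving, P(k) = -5k² - k + 7.
Then P(1) = 1.

1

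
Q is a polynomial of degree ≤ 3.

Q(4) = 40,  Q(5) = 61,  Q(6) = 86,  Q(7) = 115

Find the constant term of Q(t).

Write Q(t) = at³ + bt² + ct + d; the 4 given values yield a linear system in the 4 coefficients.
Solving, the leading coefficient vanishes, and Q(t) = 2t² + 3t - 4.
The constant term is Q(0) = -4.

-4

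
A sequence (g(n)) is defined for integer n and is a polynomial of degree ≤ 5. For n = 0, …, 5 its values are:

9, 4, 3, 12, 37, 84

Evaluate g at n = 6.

First differences: -5, -1, 9, 25, 47. Second differences: 4, 10, 16, 22. Third differences: 6, 6, 6.
Level-3 differences are constant, so g has degree 3.
Extending the table by one column gives the next first difference 75, so g(6) = 84 + 75 = 159.

159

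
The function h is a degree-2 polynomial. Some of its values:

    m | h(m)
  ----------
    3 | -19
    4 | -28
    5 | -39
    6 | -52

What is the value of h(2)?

First differences: -9, -11, -13. Second differences: -2, -2.
Level-2 differences are constant, so h has degree 2.
Fitting a degree-2 polynomial gives h(m) = -m² - 2m - 4.
Then h(2) = -12.

-12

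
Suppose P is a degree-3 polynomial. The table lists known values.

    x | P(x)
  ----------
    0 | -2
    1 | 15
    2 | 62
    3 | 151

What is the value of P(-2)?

6

Write P(x) = ax³ + bx² + cx + d; the 4 given values yield a linear system in the 4 coefficients.
Solving, P(x) = 2x³ + 9x² + 6x - 2.
Then P(-2) = 6.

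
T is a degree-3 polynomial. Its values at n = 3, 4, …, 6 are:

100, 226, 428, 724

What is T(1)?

4

Write T(n) = an³ + bn² + cn + d; the 4 given values yield a linear system in the 4 coefficients.
Solving, T(n) = 3n³ + 2n² + n - 2.
Then T(1) = 4.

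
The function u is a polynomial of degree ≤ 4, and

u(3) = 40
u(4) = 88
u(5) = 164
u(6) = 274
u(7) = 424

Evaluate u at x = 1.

Write u(x) = ax^4 + bx³ + cx² + dx + e; the 5 given values yield a linear system in the 5 coefficients.
Solving, the leading coefficient vanishes, and u(x) = x³ + 2x² - 3x + 4.
Then u(1) = 4.

4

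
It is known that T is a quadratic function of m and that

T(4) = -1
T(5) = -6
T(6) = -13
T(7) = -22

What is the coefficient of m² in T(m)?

First differences: -5, -7, -9. Second differences: -2, -2.
Level-2 differences are constant, so T has degree 2.
Fitting a degree-2 polynomial gives T(m) = -m² + 4m - 1.
The coefficient of m² is -1.

-1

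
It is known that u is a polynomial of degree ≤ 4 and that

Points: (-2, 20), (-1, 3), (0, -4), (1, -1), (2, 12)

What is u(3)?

First differences: -17, -7, 3, 13. Second differences: 10, 10, 10.
Level-2 differences are constant, so u has degree 2.
Extending the table by one column gives the next first difference 23, so u(3) = 12 + 23 = 35.

35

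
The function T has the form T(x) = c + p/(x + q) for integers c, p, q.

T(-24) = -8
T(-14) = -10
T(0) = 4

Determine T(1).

2

(T(x) − c)(x + q) = p for each data point; the three points give a linear system in c and q, then p follows.
Solving: c = -6, q = 4, p = 40, so T(x) = -6 + 40/(x + 4).
Then T(1) = -6 + 40/5 = 2.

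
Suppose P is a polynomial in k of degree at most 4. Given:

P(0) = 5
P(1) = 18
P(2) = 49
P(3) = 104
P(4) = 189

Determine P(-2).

First differences: 13, 31, 55, 85. Second differences: 18, 24, 30. Third differences: 6, 6.
Level-3 differences are constant, so P has degree 3.
Fitting a degree-3 polynomial gives P(k) = k³ + 6k² + 6k + 5.
Then P(-2) = 9.

9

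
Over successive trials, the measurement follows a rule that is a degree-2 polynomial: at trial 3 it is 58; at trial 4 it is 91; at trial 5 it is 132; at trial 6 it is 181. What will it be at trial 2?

Write the value at x as Q(x).
First differences: 33, 41, 49. Second differences: 8, 8.
Level-2 differences are constant, so Q has degree 2.
Fitting a degree-2 polynomial gives Q(x) = 4x² + 5x + 7.
Then Q(2) = 33.

33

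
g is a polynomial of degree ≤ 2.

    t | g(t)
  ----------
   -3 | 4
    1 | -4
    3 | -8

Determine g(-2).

Write g(t) = at² + bt + c; the 3 given values yield a linear system in the 3 coefficients.
Solving, the leading coefficient vanishes, and g(t) = -2t - 2.
Then g(-2) = 2.

2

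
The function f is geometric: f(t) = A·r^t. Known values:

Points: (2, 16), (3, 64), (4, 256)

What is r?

Consecutive ratio: 64/16 = 4, and 256/64 = 4, so r = 4.
Then A·4^2 = 16 gives A = 1, and f(t) = 1·4^t.

4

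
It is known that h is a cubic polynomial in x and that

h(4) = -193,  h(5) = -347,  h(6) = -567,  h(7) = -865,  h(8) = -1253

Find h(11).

Write h(x) = ax³ + bx² + cx + d; the 5 given values yield a linear system in the 4 coefficients.
Solving, h(x) = -2x³ - 3x² - 5x + 3.
Then h(11) = -3077.

-3077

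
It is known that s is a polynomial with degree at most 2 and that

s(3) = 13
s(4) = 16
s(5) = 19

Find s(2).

First differences: 3, 3.
Level-1 differences are constant, so s has degree 1.
Fitting a degree-1 polynomial gives s(m) = 3m + 4.
Then s(2) = 10.

10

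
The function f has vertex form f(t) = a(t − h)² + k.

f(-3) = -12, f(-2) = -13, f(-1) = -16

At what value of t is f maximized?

First differences -1, -3; second difference -2 = 2a, so a = -1.
Expanding, the t-coefficient is −2ah = 2h; matching it to the data gives h = -3, and then k = -12.
So f(t) = -1(t + 3)² − 12.
Hence h = -3.

-3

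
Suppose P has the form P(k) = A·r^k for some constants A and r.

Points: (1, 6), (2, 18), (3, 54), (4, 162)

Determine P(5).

Consecutive ratio: 18/6 = 3, and 54/18 = 3, so r = 3.
Then A·3^1 = 6 gives A = 2, and P(k) = 2·3^k.
P(5) = 2·3^5 = 486.

486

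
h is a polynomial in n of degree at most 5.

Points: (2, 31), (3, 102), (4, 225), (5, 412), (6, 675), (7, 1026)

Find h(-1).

Write h(n) = an^5 + bn^4 + cn³ + dn² + en + p; the 6 given values yield a linear system in the 6 coefficients.
Solving, the top 2 coefficients vanish, and h(n) = 2n³ + 8n² - 7n - 3.
Then h(-1) = 10.

10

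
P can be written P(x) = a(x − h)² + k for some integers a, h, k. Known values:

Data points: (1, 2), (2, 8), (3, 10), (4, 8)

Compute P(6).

First differences 6, 2, -2; second difference -4 = 2a, so a = -2.
Expanding, the x-coefficient is −2ah = 4h; matching it to the data gives h = 3, and then k = 10.
So P(x) = -2(x − 3)² + 10.
P(6) = -2·3² + 10 = -8.

-8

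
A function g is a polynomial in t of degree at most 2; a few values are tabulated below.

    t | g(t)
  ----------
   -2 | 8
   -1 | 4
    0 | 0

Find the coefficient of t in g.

First differences: -4, -4.
Level-1 differences are constant, so g has degree 1.
Fitting a degree-1 polynomial gives g(t) = -4t.
The coefficient of t is -4.

-4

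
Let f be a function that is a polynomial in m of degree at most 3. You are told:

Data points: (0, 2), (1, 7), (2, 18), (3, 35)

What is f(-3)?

23

First differences: 5, 11, 17. Second differences: 6, 6.
Level-2 differences are constant, so f has degree 2.
Fitting a degree-2 polynomial gives f(m) = 3m² + 2m + 2.
Then f(-3) = 23.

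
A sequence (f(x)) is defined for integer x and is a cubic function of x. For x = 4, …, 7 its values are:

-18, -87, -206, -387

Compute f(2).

Write f(x) = ax³ + bx² + cx + d; the 4 given values yield a linear system in the 4 coefficients.
Solving, f(x) = -2x³ + 5x² + 8x - 2.
Then f(2) = 18.

18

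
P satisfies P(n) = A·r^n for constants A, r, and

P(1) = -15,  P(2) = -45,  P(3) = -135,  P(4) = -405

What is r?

Consecutive ratio: -45/(-15) = 3, and -135/(-45) = 3, so r = 3.
Then A·3^1 = -15 gives A = -5, and P(n) = -5·3^n.

3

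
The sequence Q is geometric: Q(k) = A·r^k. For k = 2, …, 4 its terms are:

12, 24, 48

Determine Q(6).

192

Consecutive ratio: 24/12 = 2, and 48/24 = 2, so r = 2.
Then A·2^2 = 12 gives A = 3, and Q(k) = 3·2^k.
Q(6) = 3·2^6 = 192.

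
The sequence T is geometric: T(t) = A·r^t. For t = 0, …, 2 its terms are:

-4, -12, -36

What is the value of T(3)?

-108

Consecutive ratio: -12/(-4) = 3, and -36/(-12) = 3, so r = 3.
Then A·3^0 = -4 gives A = -4, and T(t) = -4·3^t.
T(3) = -4·3^3 = -108.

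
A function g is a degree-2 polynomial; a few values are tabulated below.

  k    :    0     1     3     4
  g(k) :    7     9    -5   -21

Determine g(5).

Write g(k) = ak² + bk + c; the 4 given values yield a linear system in the 3 coefficients.
Solving, g(k) = -3k² + 5k + 7.
Then g(5) = -43.

-43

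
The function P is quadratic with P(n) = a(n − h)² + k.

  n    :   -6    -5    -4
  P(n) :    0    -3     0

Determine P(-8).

24

First differences -3, 3; second difference 6 = 2a, so a = 3.
Expanding, the n-coefficient is −2ah = -6h; matching it to the data gives h = -5, and then k = -3.
So P(n) = 3(n + 5)² − 3.
P(-8) = 3·(-3)² − 3 = 24.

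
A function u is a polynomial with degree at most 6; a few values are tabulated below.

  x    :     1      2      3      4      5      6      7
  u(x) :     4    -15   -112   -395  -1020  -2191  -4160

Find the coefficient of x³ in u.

First differences: -19, -97, -283, -625, -1171, -1969. Second differences: -78, -186, -342, -546, -798. Third differences: -108, -156, -204, -252. Fourth differences: -48, -48, -48.
Level-4 differences are constant, so u has degree 4.
Fitting a degree-4 polynomial gives u(x) = -2x^4 + 2x³ - x² + 5.
The coefficient of x³ is 2.

2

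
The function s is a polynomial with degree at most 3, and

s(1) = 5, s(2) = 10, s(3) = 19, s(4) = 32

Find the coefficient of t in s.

First differences: 5, 9, 13. Second differences: 4, 4.
Level-2 differences are constant, so s has degree 2.
Fitting a degree-2 polynomial gives s(t) = 2t² - t + 4.
The coefficient of t is -1.

-1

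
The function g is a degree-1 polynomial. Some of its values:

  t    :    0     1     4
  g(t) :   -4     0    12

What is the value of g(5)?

16

Write g(t) = at + b; the 3 given values yield a linear system in the 2 coefficients.
Solving, g(t) = 4t - 4.
Then g(5) = 16.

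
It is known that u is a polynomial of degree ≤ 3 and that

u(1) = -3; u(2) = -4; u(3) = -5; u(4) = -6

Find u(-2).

Write u(t) = at³ + bt² + ct + d; the 4 given values yield a linear system in the 4 coefficients.
Solving, the top 2 coefficients vanish, and u(t) = -t - 2.
Then u(-2) = 0.

0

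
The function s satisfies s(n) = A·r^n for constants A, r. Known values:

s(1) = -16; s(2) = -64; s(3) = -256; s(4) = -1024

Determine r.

Consecutive ratio: -64/(-16) = 4, and -256/(-64) = 4, so r = 4.
Then A·4^1 = -16 gives A = -4, and s(n) = -4·4^n.

4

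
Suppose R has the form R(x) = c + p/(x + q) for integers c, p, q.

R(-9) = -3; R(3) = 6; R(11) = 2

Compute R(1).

12

(R(x) − c)(x + q) = p for each data point; the three points give a linear system in c and q, then p follows.
Solving: c = 0, q = 1, p = 24, so R(x) = 24/(x + 1).
Then R(1) = 0 + 24/2 = 12.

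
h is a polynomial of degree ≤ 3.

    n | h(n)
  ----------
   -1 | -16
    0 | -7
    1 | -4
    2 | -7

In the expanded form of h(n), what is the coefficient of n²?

-3

First differences: 9, 3, -3. Second differences: -6, -6.
Level-2 differences are constant, so h has degree 2.
Fitting a degree-2 polynomial gives h(n) = -3n² + 6n - 7.
The coefficient of n² is -3.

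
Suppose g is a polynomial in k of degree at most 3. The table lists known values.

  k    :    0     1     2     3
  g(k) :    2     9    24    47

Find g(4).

78

First differences: 7, 15, 23. Second differences: 8, 8.
Level-2 differences are constant, so g has degree 2.
Extending the table by one column gives the next first difference 31, so g(4) = 47 + 31 = 78.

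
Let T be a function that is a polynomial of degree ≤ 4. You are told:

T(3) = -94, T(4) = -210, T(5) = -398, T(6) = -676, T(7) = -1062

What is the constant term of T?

First differences: -116, -188, -278, -386. Second differences: -72, -90, -108. Third differences: -18, -18.
Level-3 differences are constant, so T has degree 3.
Fitting a degree-3 polynomial gives T(m) = -3m³ - 5m + 2.
The constant term is T(0) = 2.

2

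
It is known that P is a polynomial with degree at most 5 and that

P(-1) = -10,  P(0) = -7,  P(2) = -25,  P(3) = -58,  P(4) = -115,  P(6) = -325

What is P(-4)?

5

Write P(n) = an^5 + bn^4 + cn³ + dn² + en + p; the 6 given values yield a linear system in the 6 coefficients.
Solving, the top 2 coefficients vanish, and P(n) = -n³ - 3n² + n - 7.
Then P(-4) = 5.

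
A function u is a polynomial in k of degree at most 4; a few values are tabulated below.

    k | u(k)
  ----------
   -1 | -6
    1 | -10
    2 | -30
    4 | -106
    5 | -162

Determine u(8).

-402

Write u(k) = ak^4 + bk³ + ck² + dk + e; the 5 given values yield a linear system in the 5 coefficients.
Solving, the top 2 coefficients vanish, and u(k) = -6k² - 2k - 2.
Then u(8) = -402.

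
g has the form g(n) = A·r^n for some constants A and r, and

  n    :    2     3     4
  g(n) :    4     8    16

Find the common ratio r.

2

Consecutive ratio: 8/4 = 2, and 16/8 = 2, so r = 2.
Then A·2^2 = 4 gives A = 1, and g(n) = 1·2^n.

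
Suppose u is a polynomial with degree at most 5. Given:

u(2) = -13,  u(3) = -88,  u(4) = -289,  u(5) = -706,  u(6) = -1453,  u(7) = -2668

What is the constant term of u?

-1

First differences: -75, -201, -417, -747, -1215. Second differences: -126, -216, -330, -468. Third differences: -90, -114, -138. Fourth differences: -24, -24.
Level-4 differences are constant, so u has degree 4.
Fitting a degree-4 polynomial gives u(t) = -t^4 - t³ + t² + 4t - 1.
The constant term is u(0) = -1.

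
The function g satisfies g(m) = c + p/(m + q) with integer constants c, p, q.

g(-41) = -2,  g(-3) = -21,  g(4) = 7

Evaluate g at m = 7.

4

(g(m) − c)(m + q) = p for each data point; the three points give a linear system in c and q, then p follows.
Solving: c = -1, q = 1, p = 40, so g(m) = -1 + 40/(m + 1).
Then g(7) = -1 + 40/8 = 4.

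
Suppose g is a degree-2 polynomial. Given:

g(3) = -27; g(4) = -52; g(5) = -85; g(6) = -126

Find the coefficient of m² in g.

-4

Write g(m) = am² + bm + c; the 4 given values yield a linear system in the 3 coefficients.
Solving, g(m) = -4m² + 3m.
The coefficient of m² is -4.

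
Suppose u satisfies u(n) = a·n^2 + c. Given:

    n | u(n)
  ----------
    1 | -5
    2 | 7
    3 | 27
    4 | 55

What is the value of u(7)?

From u(1) = -5 and u(2) = 7: 1a + c = -5 and 4a + c = 7.
Subtracting: 3a = 12, so a = 4; then c = -5 − 4·1 = -9.
So u(n) = 4n² − 9, and u(7) = 187.

187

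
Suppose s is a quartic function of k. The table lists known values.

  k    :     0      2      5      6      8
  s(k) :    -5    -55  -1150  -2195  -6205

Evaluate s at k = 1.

-10

Write s(k) = ak^4 + bk³ + ck² + dk + e; the 5 given values yield a linear system in the 5 coefficients.
Solving, s(k) = -k^4 - 4k³ - k² + k - 5.
Then s(1) = -10.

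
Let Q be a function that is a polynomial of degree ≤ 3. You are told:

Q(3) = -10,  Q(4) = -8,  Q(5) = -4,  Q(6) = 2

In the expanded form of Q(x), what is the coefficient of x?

First differences: 2, 4, 6. Second differences: 2, 2.
Level-2 differences are constant, so Q has degree 2.
Fitting a degree-2 polynomial gives Q(x) = x² - 5x - 4.
The coefficient of x is -5.

-5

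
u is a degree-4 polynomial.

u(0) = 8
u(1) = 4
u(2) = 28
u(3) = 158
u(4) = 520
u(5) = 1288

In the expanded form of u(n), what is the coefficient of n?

-4

First differences: -4, 24, 130, 362, 768. Second differences: 28, 106, 232, 406. Third differences: 78, 126, 174. Fourth differences: 48, 48.
Level-4 differences are constant, so u has degree 4.
Fitting a degree-4 polynomial gives u(n) = 2n^4 + n³ - 3n² - 4n + 8.
The coefficient of n is -4.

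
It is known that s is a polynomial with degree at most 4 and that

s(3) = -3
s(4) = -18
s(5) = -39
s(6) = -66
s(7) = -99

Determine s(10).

-234

First differences: -15, -21, -27, -33. Second differences: -6, -6, -6.
Level-2 differences are constant, so s has degree 2.
Fitting a degree-2 polynomial gives s(n) = -3n² + 6n + 6.
Then s(10) = -234.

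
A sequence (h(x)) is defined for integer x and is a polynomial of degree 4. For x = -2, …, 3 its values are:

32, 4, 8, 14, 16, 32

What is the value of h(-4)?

First differences: -28, 4, 6, 2, 16. Second differences: 32, 2, -4, 14. Third differences: -30, -6, 18. Fourth differences: 24, 24.
Level-4 differences are constant, so h has degree 4.
Fitting a degree-4 polynomial gives h(x) = x^4 - 3x³ + 8x + 8.
Then h(-4) = 424.

424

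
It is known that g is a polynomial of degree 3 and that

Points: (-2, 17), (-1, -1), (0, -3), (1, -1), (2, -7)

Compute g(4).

First differences: -18, -2, 2, -6. Second differences: 16, 4, -8. Third differences: -12, -12.
Level-3 differences are constant, so g has degree 3.
Fitting a degree-3 polynomial gives g(x) = -2x³ + 2x² + 2x - 3.
Then g(4) = -91.

-91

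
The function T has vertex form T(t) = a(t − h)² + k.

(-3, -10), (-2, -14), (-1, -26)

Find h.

-3

First differences -4, -12; second difference -8 = 2a, so a = -4.
Expanding, the t-coefficient is −2ah = 8h; matching it to the data gives h = -3, and then k = -10.
So T(t) = -4(t + 3)² − 10.
Hence h = -3.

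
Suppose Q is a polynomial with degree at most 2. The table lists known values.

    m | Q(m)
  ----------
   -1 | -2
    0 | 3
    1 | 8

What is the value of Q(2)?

13

First differences: 5, 5.
Level-1 differences are constant, so Q has degree 1.
Extending the table by one column gives the next first difference 5, so Q(2) = 8 + 5 = 13.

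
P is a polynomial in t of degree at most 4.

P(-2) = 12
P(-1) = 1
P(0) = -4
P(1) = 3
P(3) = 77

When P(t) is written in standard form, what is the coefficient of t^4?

Write P(t) = at^4 + bt³ + ct² + dt + e; the 5 given values yield a linear system in the 5 coefficients.
Solving, the leading coefficient vanishes, and P(t) = t³ + 6t² - 4.
The coefficient of t^4 is 0.

0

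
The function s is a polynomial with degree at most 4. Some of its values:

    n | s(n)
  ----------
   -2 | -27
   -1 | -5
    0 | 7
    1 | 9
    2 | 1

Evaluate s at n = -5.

First differences: 22, 12, 2, -8. Second differences: -10, -10, -10.
Level-2 differences are constant, so s has degree 2.
Fitting a degree-2 polynomial gives s(n) = -5n² + 7n + 7.
Then s(-5) = -153.

-153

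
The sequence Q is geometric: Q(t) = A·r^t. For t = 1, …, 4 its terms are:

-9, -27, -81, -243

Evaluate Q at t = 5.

-729

Consecutive ratio: -27/(-9) = 3, and -81/(-27) = 3, so r = 3.
Then A·3^1 = -9 gives A = -3, and Q(t) = -3·3^t.
Q(5) = -3·3^5 = -729.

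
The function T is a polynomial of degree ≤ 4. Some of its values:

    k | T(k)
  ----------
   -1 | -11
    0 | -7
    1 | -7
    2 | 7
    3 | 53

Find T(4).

First differences: 4, 0, 14, 46. Second differences: -4, 14, 32. Third differences: 18, 18.
Level-3 differences are constant, so T has degree 3.
Fitting a degree-3 polynomial gives T(k) = 3k³ - 2k² - k - 7.
Then T(4) = 149.

149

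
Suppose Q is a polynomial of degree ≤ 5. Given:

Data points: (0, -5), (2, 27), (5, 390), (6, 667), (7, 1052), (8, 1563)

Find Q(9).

Write Q(k) = ak^5 + bk^4 + ck³ + dk² + ek + p; the 6 given values yield a linear system in the 6 coefficients.
Solving, the top 2 coefficients vanish, and Q(k) = 3k³ + 4k - 5.
Then Q(9) = 2218.

2218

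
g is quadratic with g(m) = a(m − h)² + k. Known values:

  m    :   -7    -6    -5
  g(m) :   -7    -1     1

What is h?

First differences 6, 2; second difference -4 = 2a, so a = -2.
Expanding, the m-coefficient is −2ah = 4h; matching it to the data gives h = -5, and then k = 1.
So g(m) = -2(m + 5)² + 1.
Hence h = -5.

-5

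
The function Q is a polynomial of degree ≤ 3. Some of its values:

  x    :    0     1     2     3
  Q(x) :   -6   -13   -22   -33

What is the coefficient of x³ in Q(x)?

First differences: -7, -9, -11. Second differences: -2, -2.
Level-2 differences are constant, so Q has degree 2.
Fitting a degree-2 polynomial gives Q(x) = -x² - 6x - 6.
The coefficient of x³ is 0.

0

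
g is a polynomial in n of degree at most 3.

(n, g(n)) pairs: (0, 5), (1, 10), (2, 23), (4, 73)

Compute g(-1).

Write g(n) = an³ + bn² + cn + d; the 4 given values yield a linear system in the 4 coefficients.
Solving, the leading coefficient vanishes, and g(n) = 4n² + n + 5.
Then g(-1) = 8.

8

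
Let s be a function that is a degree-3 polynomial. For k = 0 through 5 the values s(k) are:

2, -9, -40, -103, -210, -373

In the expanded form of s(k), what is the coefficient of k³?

Write s(k) = ak³ + bk² + ck + d; the 6 given values yield a linear system in the 4 coefficients.
Solving, s(k) = -2k³ - 4k² - 5k + 2.
The coefficient of k³ is -2.

-2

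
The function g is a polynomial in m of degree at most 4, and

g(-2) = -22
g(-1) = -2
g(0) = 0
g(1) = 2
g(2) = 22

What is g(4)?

188

First differences: 20, 2, 2, 20. Second differences: -18, 0, 18. Third differences: 18, 18.
Level-3 differences are constant, so g has degree 3.
Fitting a degree-3 polynomial gives g(m) = 3m³ - m.
Then g(4) = 188.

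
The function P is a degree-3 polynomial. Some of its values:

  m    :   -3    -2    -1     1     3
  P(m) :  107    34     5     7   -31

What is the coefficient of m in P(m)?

Write P(m) = am³ + bm² + cm + d; the 5 given values yield a linear system in the 4 coefficients.
Solving, P(m) = -3m³ + 4m² + 4m + 2.
The coefficient of m is 4.

4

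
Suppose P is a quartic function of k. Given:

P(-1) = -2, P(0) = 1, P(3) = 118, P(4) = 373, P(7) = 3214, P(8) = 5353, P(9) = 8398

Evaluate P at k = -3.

Write P(k) = ak^4 + bk³ + ck² + dk + e; the 7 given values yield a linear system in the 5 coefficients.
Solving, P(k) = k^4 + 3k³ - 4k² - 3k + 1.
Then P(-3) = -26.

-26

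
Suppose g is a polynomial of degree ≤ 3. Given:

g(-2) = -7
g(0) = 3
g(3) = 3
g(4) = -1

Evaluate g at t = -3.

Write g(t) = at³ + bt² + ct + d; the 4 given values yield a linear system in the 4 coefficients.
Solving, the leading coefficient vanishes, and g(t) = -t² + 3t + 3.
Then g(-3) = -15.

-15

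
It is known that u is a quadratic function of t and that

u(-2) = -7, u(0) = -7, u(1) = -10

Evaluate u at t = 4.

-31

Write u(t) = at² + bt + c; the 3 given values yield a linear system in the 3 coefficients.
Solving, u(t) = -t² - 2t - 7.
Then u(4) = -31.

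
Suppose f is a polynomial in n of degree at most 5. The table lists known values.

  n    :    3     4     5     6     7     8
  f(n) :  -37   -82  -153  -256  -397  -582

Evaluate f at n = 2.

First differences: -45, -71, -103, -141, -185. Second differences: -26, -32, -38, -44. Third differences: -6, -6, -6.
Level-3 differences are constant, so f has degree 3.
Fitting a degree-3 polynomial gives f(n) = -n³ - n² - n + 2.
Then f(2) = -12.

-12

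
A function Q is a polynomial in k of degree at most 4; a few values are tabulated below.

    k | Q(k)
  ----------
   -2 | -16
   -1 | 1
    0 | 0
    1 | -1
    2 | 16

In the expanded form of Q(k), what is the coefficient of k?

First differences: 17, -1, -1, 17. Second differences: -18, 0, 18. Third differences: 18, 18.
Level-3 differences are constant, so Q has degree 3.
Fitting a degree-3 polynomial gives Q(k) = 3k³ - 4k.
The coefficient of k is -4.

-4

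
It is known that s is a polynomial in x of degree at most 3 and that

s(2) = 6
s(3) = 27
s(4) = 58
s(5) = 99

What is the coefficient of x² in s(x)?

Write s(x) = ax³ + bx² + cx + d; the 4 given values yield a linear system in the 4 coefficients.
Solving, the leading coefficient vanishes, and s(x) = 5x² - 4x - 6.
The coefficient of x² is 5.

5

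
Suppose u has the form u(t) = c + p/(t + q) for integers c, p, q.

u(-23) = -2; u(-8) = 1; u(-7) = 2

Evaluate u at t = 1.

-8

(u(t) − c)(t + q) = p for each data point; the three points give a linear system in c and q, then p follows.
Solving: c = -3, q = 3, p = -20, so u(t) = -3 − 20/(t + 3).
Then u(1) = -3 − 20/4 = -8.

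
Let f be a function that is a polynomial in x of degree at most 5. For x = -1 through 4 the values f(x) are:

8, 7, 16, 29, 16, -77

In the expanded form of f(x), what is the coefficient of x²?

6

Write f(x) = ax^5 + bx^4 + cx³ + dx² + ex + p; the 6 given values yield a linear system in the 6 coefficients.
Solving, the leading coefficient vanishes, and f(x) = -x^4 + x³ + 6x² + 3x + 7.
The coefficient of x² is 6.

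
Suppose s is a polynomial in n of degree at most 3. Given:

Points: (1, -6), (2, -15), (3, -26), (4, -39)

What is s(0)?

1

First differences: -9, -11, -13. Second differences: -2, -2.
Level-2 differences are constant, so s has degree 2.
Fitting a degree-2 polynomial gives s(n) = -n² - 6n + 1.
The constant term is s(0) = 1.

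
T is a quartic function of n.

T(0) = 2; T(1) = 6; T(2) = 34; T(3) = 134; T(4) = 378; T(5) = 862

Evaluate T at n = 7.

First differences: 4, 28, 100, 244, 484. Second differences: 24, 72, 144, 240. Third differences: 48, 72, 96. Fourth differences: 24, 24.
Level-4 differences are constant, so T has degree 4.
Fitting a degree-4 polynomial gives T(n) = n^4 + 2n³ - n² + 2n + 2.
Then T(7) = 3054.

3054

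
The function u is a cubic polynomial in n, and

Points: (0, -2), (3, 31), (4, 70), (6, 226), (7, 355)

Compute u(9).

745

Write u(n) = an³ + bn² + cn + d; the 5 given values yield a linear system in the 4 coefficients.
Solving, u(n) = n³ + 2n - 2.
Then u(9) = 745.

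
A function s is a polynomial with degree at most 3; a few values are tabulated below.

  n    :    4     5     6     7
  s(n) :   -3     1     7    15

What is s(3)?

First differences: 4, 6, 8. Second differences: 2, 2.
Level-2 differences are constant, so s has degree 2.
Fitting a degree-2 polynomial gives s(n) = n² - 5n + 1.
Then s(3) = -5.

-5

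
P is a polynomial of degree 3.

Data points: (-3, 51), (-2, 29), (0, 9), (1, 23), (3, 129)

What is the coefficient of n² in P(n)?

9

Write P(n) = an³ + bn² + cn + d; the 5 given values yield a linear system in the 4 coefficients.
Solving, P(n) = n³ + 9n² + 4n + 9.
The coefficient of n² is 9.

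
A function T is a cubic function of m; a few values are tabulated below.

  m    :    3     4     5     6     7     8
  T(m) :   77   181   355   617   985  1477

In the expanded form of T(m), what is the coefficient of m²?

-1

Write T(m) = am³ + bm² + cm + d; the 6 given values yield a linear system in the 4 coefficients.
Solving, T(m) = 3m³ - m² + 5.
The coefficient of m² is -1.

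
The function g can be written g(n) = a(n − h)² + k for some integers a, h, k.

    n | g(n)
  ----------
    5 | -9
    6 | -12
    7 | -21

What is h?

First differences -3, -9; second difference -6 = 2a, so a = -3.
Expanding, the n-coefficient is −2ah = 6h; matching it to the data gives h = 5, and then k = -9.
So g(n) = -3(n − 5)² − 9.
Hence h = 5.

5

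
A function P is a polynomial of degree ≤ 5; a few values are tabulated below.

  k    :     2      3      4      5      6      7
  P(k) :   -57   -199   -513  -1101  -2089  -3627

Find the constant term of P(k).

First differences: -142, -314, -588, -988, -1538. Second differences: -172, -274, -400, -550. Third differences: -102, -126, -150. Fourth differences: -24, -24.
Level-4 differences are constant, so P has degree 4.
Fitting a degree-4 polynomial gives P(k) = -k^4 - 3k³ - 4k² - 1.
The constant term is P(0) = -1.

-1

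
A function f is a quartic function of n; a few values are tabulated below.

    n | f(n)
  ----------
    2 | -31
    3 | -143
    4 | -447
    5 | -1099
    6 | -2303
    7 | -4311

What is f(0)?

1

Write f(n) = an^4 + bn³ + cn² + dn + e; the 6 given values yield a linear system in the 5 coefficients.
Solving, f(n) = -2n^4 + 2n³ - 4n² + 1.
Then f(0) = 1.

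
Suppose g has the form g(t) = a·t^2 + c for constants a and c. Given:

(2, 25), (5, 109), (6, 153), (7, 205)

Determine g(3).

From g(2) = 25 and g(5) = 109: 4a + c = 25 and 25a + c = 109.
Subtracting: 21a = 84, so a = 4; then c = 25 − 4·4 = 9.
So g(t) = 4t² + 9, and g(3) = 45.

45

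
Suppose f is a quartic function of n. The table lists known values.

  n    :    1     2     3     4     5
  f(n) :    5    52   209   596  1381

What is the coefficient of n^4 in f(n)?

2

Write f(n) = an^4 + bn³ + cn² + dn + e; the 5 given values yield a linear system in the 5 coefficients.
Solving, f(n) = 2n^4 + 5n² + 2n - 4.
The coefficient of n^4 is 2.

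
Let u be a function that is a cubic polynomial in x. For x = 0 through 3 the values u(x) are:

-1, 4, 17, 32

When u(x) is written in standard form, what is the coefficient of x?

Write u(x) = ax³ + bx² + cx + d; the 4 given values yield a linear system in the 4 coefficients.
Solving, u(x) = -x³ + 7x² - x - 1.
The coefficient of x is -1.

-1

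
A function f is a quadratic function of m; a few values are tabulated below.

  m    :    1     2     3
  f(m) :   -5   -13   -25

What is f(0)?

Write f(m) = am² + bm + c; the 3 given values yield a linear system in the 3 coefficients.
Solving, f(m) = -2m² - 2m - 1.
Then f(0) = -1.

-1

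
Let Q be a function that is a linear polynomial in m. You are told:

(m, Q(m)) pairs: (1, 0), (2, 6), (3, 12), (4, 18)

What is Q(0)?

-6

First differences: 6, 6, 6.
Level-1 differences are constant, so Q has degree 1.
Fitting a degree-1 polynomial gives Q(m) = 6m - 6.
Then Q(0) = -6.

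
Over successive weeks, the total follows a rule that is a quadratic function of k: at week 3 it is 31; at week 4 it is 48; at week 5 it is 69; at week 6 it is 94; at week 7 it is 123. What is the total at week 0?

Write the value at k as f(k).
Write f(k) = ak² + bk + c; the 5 given values yield a linear system in the 3 coefficients.
Solving, f(k) = 2k² + 3k + 4.
Then f(0) = 4.

4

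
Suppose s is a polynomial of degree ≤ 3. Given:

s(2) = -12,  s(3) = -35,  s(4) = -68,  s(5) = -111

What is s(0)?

4

Write s(m) = am³ + bm² + cm + d; the 4 given values yield a linear system in the 4 coefficients.
Solving, the leading coefficient vanishes, and s(m) = -5m² + 2m + 4.
The constant term is s(0) = 4.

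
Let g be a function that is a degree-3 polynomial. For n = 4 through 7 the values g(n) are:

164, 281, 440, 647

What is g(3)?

83

Write g(n) = an³ + bn² + cn + d; the 4 given values yield a linear system in the 4 coefficients.
Solving, g(n) = n³ + 6n² + 2n - 4.
Then g(3) = 83.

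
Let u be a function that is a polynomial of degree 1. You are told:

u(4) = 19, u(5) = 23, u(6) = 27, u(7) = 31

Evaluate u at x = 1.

First differences: 4, 4, 4.
Level-1 differences are constant, so u has degree 1.
Fitting a degree-1 polynomial gives u(x) = 4x + 3.
Then u(1) = 7.

7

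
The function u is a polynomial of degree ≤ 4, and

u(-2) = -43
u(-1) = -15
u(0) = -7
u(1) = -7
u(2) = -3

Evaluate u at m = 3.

17

First differences: 28, 8, 0, 4. Second differences: -20, -8, 4. Third differences: 12, 12.
Level-3 differences are constant, so u has degree 3.
Fitting a degree-3 polynomial gives u(m) = 2m³ - 4m² + 2m - 7.
Then u(3) = 17.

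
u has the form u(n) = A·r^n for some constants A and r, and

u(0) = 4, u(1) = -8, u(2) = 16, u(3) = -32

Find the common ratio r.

-2

Consecutive ratio: -8/4 = -2, and 16/(-8) = -2, so r = -2.
Then A·(-2)^0 = 4 gives A = 4, and u(n) = 4·(-2)^n.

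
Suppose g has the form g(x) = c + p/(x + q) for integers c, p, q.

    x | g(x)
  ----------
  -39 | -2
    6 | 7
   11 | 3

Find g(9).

(g(x) − c)(x + q) = p for each data point; the three points give a linear system in c and q, then p follows.
Solving: c = -1, q = -1, p = 40, so g(x) = -1 + 40/(x − 1).
Then g(9) = -1 + 40/8 = 4.

4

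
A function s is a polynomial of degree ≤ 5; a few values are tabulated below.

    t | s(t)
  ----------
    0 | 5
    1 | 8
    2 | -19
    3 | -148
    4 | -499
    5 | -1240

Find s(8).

First differences: 3, -27, -129, -351, -741. Second differences: -30, -102, -222, -390. Third differences: -72, -120, -168. Fourth differences: -48, -48.
Level-4 differences are constant, so s has degree 4.
Fitting a degree-4 polynomial gives s(t) = -2t^4 - t² + 6t + 5.
Then s(8) = -8203.

-8203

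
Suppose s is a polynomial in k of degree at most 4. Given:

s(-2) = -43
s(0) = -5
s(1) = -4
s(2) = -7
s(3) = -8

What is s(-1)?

-16

Write s(k) = ak^4 + bk³ + ck² + dk + e; the 5 given values yield a linear system in the 5 coefficients.
Solving, the leading coefficient vanishes, and s(k) = k³ - 5k² + 5k - 5.
Then s(-1) = -16.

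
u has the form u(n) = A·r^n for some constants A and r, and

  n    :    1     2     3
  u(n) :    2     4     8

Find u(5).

32

Consecutive ratio: 4/2 = 2, and 8/4 = 2, so r = 2.
Then A·2^1 = 2 gives A = 1, and u(n) = 1·2^n.
u(5) = 1·2^5 = 32.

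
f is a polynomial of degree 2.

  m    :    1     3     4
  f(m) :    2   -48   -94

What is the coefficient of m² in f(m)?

-7

Write f(m) = am² + bm + c; the 3 given values yield a linear system in the 3 coefficients.
Solving, f(m) = -7m² + 3m + 6.
The coefficient of m² is -7.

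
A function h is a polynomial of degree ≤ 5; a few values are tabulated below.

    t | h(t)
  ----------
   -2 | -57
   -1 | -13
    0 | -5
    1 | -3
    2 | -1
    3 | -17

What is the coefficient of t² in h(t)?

First differences: 44, 8, 2, 2, -16. Second differences: -36, -6, 0, -18. Third differences: 30, 6, -18. Fourth differences: -24, -24.
Level-4 differences are constant, so h has degree 4.
Fitting a degree-4 polynomial gives h(t) = -t^4 + 3t³ - 2t² + 2t - 5.
The coefficient of t² is -2.

-2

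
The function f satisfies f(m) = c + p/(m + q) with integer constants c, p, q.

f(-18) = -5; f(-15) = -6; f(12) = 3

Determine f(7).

(f(m) − c)(m + q) = p for each data point; the three points give a linear system in c and q, then p follows.
Solving: c = -1, q = 3, p = 60, so f(m) = -1 + 60/(m + 3).
Then f(7) = -1 + 60/10 = 5.

5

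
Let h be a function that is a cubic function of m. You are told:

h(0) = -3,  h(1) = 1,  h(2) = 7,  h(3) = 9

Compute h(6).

Write h(m) = am³ + bm² + cm + d; the 4 given values yield a linear system in the 4 coefficients.
Solving, h(m) = -m³ + 4m² + m - 3.
Then h(6) = -69.

-69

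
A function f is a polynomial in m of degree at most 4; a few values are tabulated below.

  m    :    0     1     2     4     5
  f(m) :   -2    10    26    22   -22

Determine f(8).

Write f(m) = am^4 + bm³ + cm² + dm + e; the 5 given values yield a linear system in the 5 coefficients.
Solving, the leading coefficient vanishes, and f(m) = -2m³ + 8m² + 6m - 2.
Then f(8) = -466.

-466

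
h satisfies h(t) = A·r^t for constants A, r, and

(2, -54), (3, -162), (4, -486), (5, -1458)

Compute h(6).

-4374

Consecutive ratio: -162/(-54) = 3, and -486/(-162) = 3, so r = 3.
Then A·3^2 = -54 gives A = -6, and h(t) = -6·3^t.
h(6) = -6·3^6 = -4374.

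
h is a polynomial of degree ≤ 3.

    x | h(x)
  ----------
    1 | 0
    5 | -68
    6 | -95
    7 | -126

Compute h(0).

Write h(x) = ax³ + bx² + cx + d; the 4 given values yield a linear system in the 4 coefficients.
Solving, the leading coefficient vanishes, and h(x) = -2x² - 5x + 7.
Then h(0) = 7.

7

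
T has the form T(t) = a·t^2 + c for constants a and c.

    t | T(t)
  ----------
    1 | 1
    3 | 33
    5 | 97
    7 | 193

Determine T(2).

13

From T(1) = 1 and T(3) = 33: 1a + c = 1 and 9a + c = 33.
Subtracting: 8a = 32, so a = 4; then c = 1 − 4·1 = -3.
So T(t) = 4t² − 3, and T(2) = 13.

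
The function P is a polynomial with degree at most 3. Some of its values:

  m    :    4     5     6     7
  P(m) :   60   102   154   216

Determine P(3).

28

First differences: 42, 52, 62. Second differences: 10, 10.
Level-2 differences are constant, so P has degree 2.
Fitting a degree-2 polynomial gives P(m) = 5m² - 3m - 8.
Then P(3) = 28.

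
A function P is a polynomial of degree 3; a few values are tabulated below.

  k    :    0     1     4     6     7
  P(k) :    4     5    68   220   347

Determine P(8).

516

Write P(k) = ak³ + bk² + ck + d; the 5 given values yield a linear system in the 4 coefficients.
Solving, P(k) = k³ + 4.
Then P(8) = 516.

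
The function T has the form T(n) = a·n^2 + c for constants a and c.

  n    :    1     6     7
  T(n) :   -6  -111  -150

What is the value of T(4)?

From T(1) = -6 and T(6) = -111: 1a + c = -6 and 36a + c = -111.
Subtracting: 35a = -105, so a = -3; then c = -6 − (-3)·1 = -3.
So T(n) = -3n² − 3, and T(4) = -51.

-51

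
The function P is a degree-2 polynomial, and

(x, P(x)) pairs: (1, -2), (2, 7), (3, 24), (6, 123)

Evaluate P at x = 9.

294

Write P(x) = ax² + bx + c; the 4 given values yield a linear system in the 3 coefficients.
Solving, P(x) = 4x² - 3x - 3.
Then P(9) = 294.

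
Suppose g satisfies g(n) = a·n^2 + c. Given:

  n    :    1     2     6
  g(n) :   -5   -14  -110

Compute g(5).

From g(1) = -5 and g(2) = -14: 1a + c = -5 and 4a + c = -14.
Subtracting: 3a = -9, so a = -3; then c = -5 − (-3)·1 = -2.
So g(n) = -3n² − 2, and g(5) = -77.

-77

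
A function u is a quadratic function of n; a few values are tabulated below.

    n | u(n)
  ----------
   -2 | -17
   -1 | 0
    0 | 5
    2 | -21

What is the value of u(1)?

Write u(n) = an² + bn + c; the 4 given values yield a linear system in the 3 coefficients.
Solving, u(n) = -6n² - n + 5.
Then u(1) = -2.

-2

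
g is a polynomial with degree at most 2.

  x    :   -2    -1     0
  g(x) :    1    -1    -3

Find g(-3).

First differences: -2, -2.
Level-1 differences are constant, so g has degree 1.
Fitting a degree-1 polynomial gives g(x) = -2x - 3.
Then g(-3) = 3.

3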